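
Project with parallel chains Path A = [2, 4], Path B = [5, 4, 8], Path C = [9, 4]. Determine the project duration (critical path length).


Path A: 2 + 4 = 6
Path B: 5 + 4 + 8 = 17
Path C: 9 + 4 = 13
Critical path = longest = max(6, 17, 13)
= 17 (Path B)


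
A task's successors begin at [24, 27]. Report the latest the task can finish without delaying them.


LF = min of all successor start times
Successors start at: [24, 27]
LF = min(24, 27)
= 24


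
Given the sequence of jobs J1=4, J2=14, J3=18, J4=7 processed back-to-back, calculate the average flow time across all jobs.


Completion times:
  J1: completes at 4
  J2: completes at 18
  J3: completes at 36
  J4: completes at 43
Sum = 101
Average = 101/4
= 25.25


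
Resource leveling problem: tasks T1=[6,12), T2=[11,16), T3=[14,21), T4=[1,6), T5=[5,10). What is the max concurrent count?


Check each time point for overlaps:
  t=5: 2 tasks active (T4, T5)
Max concurrent = 2


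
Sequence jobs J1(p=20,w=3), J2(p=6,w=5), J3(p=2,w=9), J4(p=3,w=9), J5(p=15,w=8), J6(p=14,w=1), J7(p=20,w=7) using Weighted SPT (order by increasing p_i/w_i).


WSPT (Smith's rule): sort by p/w ascending
  J3: p/w = 2/9 = 0.222
  J4: p/w = 3/9 = 0.333
  J2: p/w = 6/5 = 1.200
  J5: p/w = 15/8 = 1.875
  J7: p/w = 20/7 = 2.857
  J1: p/w = 20/3 = 6.667
  J6: p/w = 14/1 = 14.000
Order: J3 → J4 → J2 → J5 → J7 → J1 → J6


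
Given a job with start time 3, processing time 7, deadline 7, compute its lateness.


Completion = 3 + 7 = 10
Lateness = C - d = 10 - 7
= 3


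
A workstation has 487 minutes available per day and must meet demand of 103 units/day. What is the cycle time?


Cycle time = available time / demand
= 487 / 103
= 4.73 min/unit


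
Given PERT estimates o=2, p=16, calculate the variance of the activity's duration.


σ² = ((p - o) / 6)² = (p - o)² / 36
= (16 - 2)² / 36
= 14² / 36
= 196 / 36
= 5.4444


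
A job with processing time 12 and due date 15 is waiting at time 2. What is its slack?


Slack = due - current_time - processing
= 15 - 2 - 12
= 1


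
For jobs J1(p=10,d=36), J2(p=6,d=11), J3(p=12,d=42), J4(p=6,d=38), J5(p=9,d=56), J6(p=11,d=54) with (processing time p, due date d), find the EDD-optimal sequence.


EDD: sort by earliest due date
  J2: d=11, p=6
  J1: d=36, p=10
  J4: d=38, p=6
  J3: d=42, p=12
  J6: d=54, p=11
  J5: d=56, p=9
Order: J2 → J1 → J4 → J3 → J6 → J5


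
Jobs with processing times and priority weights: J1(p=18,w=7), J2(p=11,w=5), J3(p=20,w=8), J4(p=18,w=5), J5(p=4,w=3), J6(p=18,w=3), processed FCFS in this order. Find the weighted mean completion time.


Completion times:
  J1: C=18, w×C=7×18=126
  J2: C=29, w×C=5×29=145
  J3: C=49, w×C=8×49=392
  J4: C=67, w×C=5×67=335
  J5: C=71, w×C=3×71=213
  J6: C=89, w×C=3×89=267
Sum w×C = 1478
Sum w = 31
Weighted avg = 1478/31
= 47.68


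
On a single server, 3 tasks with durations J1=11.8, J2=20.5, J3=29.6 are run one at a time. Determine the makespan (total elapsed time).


Sequential makespan: sum all processing times
= 11.8 + 20.5 + 29.6
= 61.9 time units


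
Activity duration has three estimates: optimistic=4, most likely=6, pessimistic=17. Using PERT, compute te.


te = (o + 4m + p) / 6
= (4 + 4×6 + 17) / 6
= (4 + 24 + 17) / 6
= 45 / 6
= 7.50


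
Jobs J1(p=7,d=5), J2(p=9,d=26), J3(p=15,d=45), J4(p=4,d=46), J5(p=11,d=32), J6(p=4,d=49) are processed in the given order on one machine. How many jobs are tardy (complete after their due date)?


Completion vs due date:
  J1: C=7, d=5 → TARDY
  J2: C=16, d=26 → on time
  J3: C=31, d=45 → on time
  J4: C=35, d=46 → on time
  J5: C=46, d=32 → TARDY
  J6: C=50, d=49 → TARDY
Tardy jobs: J1, J5, J6
Count = 3


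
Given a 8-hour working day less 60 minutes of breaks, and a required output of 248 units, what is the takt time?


Available = 8×60 - 60 = 420 min
Takt time = 420 / 248
= 1.69 min/unit


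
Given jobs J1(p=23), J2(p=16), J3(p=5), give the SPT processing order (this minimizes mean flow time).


SPT: sort by shortest processing time
  J3: p=5
  J2: p=16
  J1: p=23
Order: J3 → J2 → J1


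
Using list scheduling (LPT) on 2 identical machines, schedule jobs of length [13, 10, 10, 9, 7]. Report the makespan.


Jobs (LPT sorted): [13, 10, 10, 9, 7]
Machines: 2
  J=13 → Machine 1 (load: 0+13=13)
  J=10 → Machine 2 (load: 0+10=10)
  J=10 → Machine 2 (load: 10+10=20)
  J=9 → Machine 1 (load: 13+9=22)
  J=7 → Machine 2 (load: 20+7=27)
Machine loads: [22, 27]
Makespan = max = 27 time units


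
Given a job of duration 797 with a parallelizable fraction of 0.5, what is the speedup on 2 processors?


Amdahl's law: T_p = T × ((1-p) + p/N)
= 797 × ((1-0.5) + 0.5/2)
= 797 × (0.50 + 0.2500)
= 797 × 0.7500
= 597.75
Speedup = 797/597.75
= 1.33×


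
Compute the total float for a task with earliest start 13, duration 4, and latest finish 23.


EF = ES + duration = 13 + 4 = 17
LS = LF - duration = 23 - 4 = 19
Total Float = LF - EF = 23 - 17
(or LS - ES = 19 - 13)
= 6


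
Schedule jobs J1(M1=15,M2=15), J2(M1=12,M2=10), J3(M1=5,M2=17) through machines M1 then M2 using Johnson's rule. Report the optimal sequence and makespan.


Johnson's rule:
Group 1 (M1≤M2, sort by M1): ['J3', 'J1']
Group 2 (M1>M2, sort desc M2): ['J2']
Sequence: J3 → J1 → J2
Makespan calculation:
  J3: M1 done=5, M2 done=22
  J1: M1 done=20, M2 done=37
  J2: M1 done=32, M2 done=47
= Sequence: J3 → J1 → J2, Makespan: 47


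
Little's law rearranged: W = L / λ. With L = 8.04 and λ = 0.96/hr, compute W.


Little's law: L = λW → W = L / λ
= 8.04 / 0.96
= 8.38 hours


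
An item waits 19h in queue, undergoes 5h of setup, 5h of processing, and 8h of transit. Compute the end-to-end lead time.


Lead time = queue + setup + processing + transit
= 19 + 5 + 5 + 8
= 37 hours


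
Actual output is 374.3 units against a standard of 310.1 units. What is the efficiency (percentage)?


Efficiency = (actual / standard) × 100
= (374.3 / 310.1) × 100
= 120.7%


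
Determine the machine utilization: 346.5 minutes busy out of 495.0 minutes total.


Utilization = busy / total × 100
= 346.5 / 495.0 × 100
= 70.0%


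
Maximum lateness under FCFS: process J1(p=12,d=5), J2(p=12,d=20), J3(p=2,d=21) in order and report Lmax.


Lateness per job (L = C - d):
  J1: C=12, d=5, L=7
  J2: C=24, d=20, L=4
  J3: C=26, d=21, L=5
Lmax = max(7, 4, 5)
= 7


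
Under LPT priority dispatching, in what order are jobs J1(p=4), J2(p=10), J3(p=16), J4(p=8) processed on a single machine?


LPT: sort by longest processing time first
  J3: p=16
  J2: p=10
  J4: p=8
  J1: p=4
Order: J3 → J2 → J4 → J1


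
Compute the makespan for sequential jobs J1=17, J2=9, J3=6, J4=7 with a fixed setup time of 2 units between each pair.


Makespan = Σ processing + (n-1) × setup
= (17 + 9 + 6 + 7) + (4-1)×2
= 39 + 6
= 45 time units


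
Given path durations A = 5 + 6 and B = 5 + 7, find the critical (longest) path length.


Path A: 5 + 6 = 11
Path B: 5 + 7 = 12
Critical path = longest = max(11, 12)
= 12 (Path B)


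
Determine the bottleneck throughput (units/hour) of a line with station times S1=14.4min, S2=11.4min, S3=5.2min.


Bottleneck = longest station time
Station times: [14.4, 11.4, 5.2]
Max = 14.4 min
Rate = 60 / 14.4
= 4.17 units/hour (bottleneck: 14.4min)


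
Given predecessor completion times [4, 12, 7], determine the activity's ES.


ES = max of all predecessor completion times
Predecessors: [4, 12, 7]
ES = max(4, 12, 7)
= 12


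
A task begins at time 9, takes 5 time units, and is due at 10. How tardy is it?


Completion = start + processing = 9 + 5 = 14
Tardiness = max(0, C - d) = max(0, 14 - 10)
= max(0, 4)
= 4


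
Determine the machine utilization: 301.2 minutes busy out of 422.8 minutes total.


Utilization = busy / total × 100
= 301.2 / 422.8 × 100
= 71.2%


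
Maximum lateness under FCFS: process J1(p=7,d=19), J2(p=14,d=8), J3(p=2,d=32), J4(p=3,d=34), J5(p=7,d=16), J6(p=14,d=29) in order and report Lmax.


Lateness per job (L = C - d):
  J1: C=7, d=19, L=-12
  J2: C=21, d=8, L=13
  J3: C=23, d=32, L=-9
  J4: C=26, d=34, L=-8
  J5: C=33, d=16, L=17
  J6: C=47, d=29, L=18
Lmax = max(-12, 13, -9, -8, 17, 18)
= 18


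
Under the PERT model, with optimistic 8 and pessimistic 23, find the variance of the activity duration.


σ² = ((p - o) / 6)² = (p - o)² / 36
= (23 - 8)² / 36
= 15² / 36
= 225 / 36
= 6.2500


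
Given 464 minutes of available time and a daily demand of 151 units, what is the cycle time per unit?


Cycle time = available time / demand
= 464 / 151
= 3.07 min/unit


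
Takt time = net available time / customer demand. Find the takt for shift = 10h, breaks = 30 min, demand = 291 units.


Available = 10×60 - 30 = 570 min
Takt time = 570 / 291
= 1.96 min/unit


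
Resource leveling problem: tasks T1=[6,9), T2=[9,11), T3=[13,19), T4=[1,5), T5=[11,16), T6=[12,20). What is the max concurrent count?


Check each time point for overlaps:
  t=13: 3 tasks active (T3, T5, T6)
Max concurrent = 3


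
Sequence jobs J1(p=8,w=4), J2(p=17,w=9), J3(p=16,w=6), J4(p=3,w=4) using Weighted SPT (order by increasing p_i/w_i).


WSPT (Smith's rule): sort by p/w ascending
  J4: p/w = 3/4 = 0.750
  J2: p/w = 17/9 = 1.889
  J1: p/w = 8/4 = 2.000
  J3: p/w = 16/6 = 2.667
Order: J4 → J2 → J1 → J3


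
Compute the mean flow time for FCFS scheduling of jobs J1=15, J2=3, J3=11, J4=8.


Completion times:
  J1: completes at 15
  J2: completes at 18
  J3: completes at 29
  J4: completes at 37
Sum = 99
Average = 99/4
= 24.75


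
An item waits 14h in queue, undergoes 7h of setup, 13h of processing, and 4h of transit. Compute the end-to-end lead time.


Lead time = queue + setup + processing + transit
= 14 + 7 + 13 + 4
= 38 hours


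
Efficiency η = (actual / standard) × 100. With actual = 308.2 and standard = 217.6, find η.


Efficiency = (actual / standard) × 100
= (308.2 / 217.6) × 100
= 141.6%


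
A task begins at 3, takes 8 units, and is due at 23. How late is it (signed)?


Completion = 3 + 8 = 11
Lateness = C - d = 11 - 23
= -12


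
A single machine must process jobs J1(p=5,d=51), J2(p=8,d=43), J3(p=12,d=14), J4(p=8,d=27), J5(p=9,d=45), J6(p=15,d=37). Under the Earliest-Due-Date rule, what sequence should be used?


EDD: sort by earliest due date
  J3: d=14, p=12
  J4: d=27, p=8
  J6: d=37, p=15
  J2: d=43, p=8
  J5: d=45, p=9
  J1: d=51, p=5
Order: J3 → J4 → J6 → J2 → J5 → J1


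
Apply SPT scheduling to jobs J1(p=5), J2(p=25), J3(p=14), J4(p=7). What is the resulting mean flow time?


SPT order: J1 → J4 → J3 → J2
Completion times:
  J1: C=5
  J4: C=12
  J3: C=26
  J2: C=51
Sum = 94, n = 4
Mean flow = 94/4
= 23.50


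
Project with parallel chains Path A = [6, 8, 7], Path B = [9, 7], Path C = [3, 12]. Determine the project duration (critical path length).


Path A: 6 + 8 + 7 = 21
Path B: 9 + 7 = 16
Path C: 3 + 12 = 15
Critical path = longest = max(21, 16, 15)
= 21 (Path A)


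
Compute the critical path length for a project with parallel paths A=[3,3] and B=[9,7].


Path A: 3 + 3 = 6
Path B: 9 + 7 = 16
Critical path = longest = max(6, 16)
= 16 (Path B)


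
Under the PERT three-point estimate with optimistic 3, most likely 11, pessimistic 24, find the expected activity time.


te = (o + 4m + p) / 6
= (3 + 4×11 + 24) / 6
= (3 + 44 + 24) / 6
= 71 / 6
= 11.83


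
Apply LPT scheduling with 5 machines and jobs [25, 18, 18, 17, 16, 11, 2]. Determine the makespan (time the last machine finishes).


Jobs (LPT sorted): [25, 18, 18, 17, 16, 11, 2]
Machines: 5
  J=25 → Machine 1 (load: 0+25=25)
  J=18 → Machine 2 (load: 0+18=18)
  J=18 → Machine 3 (load: 0+18=18)
  J=17 → Machine 4 (load: 0+17=17)
  J=16 → Machine 5 (load: 0+16=16)
  J=11 → Machine 5 (load: 16+11=27)
  J=2 → Machine 4 (load: 17+2=19)
Machine loads: [25, 18, 18, 19, 27]
Makespan = max = 27 time units


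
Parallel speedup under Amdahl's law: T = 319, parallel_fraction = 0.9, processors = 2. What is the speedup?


Amdahl's law: T_p = T × ((1-p) + p/N)
= 319 × ((1-0.9) + 0.9/2)
= 319 × (0.10 + 0.4500)
= 319 × 0.5500
= 175.45
Speedup = 319/175.45
= 1.82×


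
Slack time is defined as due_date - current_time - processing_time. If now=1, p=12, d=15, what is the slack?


Slack = due - current_time - processing
= 15 - 1 - 12
= 2


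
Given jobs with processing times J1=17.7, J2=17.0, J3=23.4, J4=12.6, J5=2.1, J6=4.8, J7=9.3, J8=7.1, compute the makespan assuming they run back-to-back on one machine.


Sequential makespan: sum all processing times
= 17.7 + 17.0 + 23.4 + 12.6 + 2.1 + 4.8 + 9.3 + 7.1
= 94.0 time units


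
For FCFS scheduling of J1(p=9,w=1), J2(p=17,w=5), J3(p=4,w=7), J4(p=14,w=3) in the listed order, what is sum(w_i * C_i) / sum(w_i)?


Completion times:
  J1: C=9, w×C=1×9=9
  J2: C=26, w×C=5×26=130
  J3: C=30, w×C=7×30=210
  J4: C=44, w×C=3×44=132
Sum w×C = 481
Sum w = 16
Weighted avg = 481/16
= 30.06


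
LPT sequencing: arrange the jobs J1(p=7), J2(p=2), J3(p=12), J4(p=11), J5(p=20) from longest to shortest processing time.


LPT: sort by longest processing time first
  J5: p=20
  J3: p=12
  J4: p=11
  J1: p=7
  J2: p=2
Order: J5 → J3 → J4 → J1 → J2


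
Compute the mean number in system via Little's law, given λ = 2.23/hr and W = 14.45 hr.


Little's law: L = λ × W
= 2.23 × 14.45
= 32.22


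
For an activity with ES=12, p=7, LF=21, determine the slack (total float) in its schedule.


EF = ES + duration = 12 + 7 = 19
LS = LF - duration = 21 - 7 = 14
Total Float = LF - EF = 21 - 19
(or LS - ES = 14 - 12)
= 2


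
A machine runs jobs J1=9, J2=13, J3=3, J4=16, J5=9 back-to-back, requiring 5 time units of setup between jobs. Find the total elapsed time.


Makespan = Σ processing + (n-1) × setup
= (9 + 13 + 3 + 16 + 9) + (5-1)×5
= 50 + 20
= 70 time units


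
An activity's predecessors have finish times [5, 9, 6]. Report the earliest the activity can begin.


ES = max of all predecessor completion times
Predecessors: [5, 9, 6]
ES = max(5, 9, 6)
= 9


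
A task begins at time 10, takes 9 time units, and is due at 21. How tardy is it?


Completion = start + processing = 10 + 9 = 19
Tardiness = max(0, C - d) = max(0, 19 - 21)
= max(0, -2)
= 0


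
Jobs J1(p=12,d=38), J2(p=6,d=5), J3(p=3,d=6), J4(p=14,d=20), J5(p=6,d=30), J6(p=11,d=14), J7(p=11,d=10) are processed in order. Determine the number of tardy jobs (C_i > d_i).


Completion vs due date:
  J1: C=12, d=38 → on time
  J2: C=18, d=5 → TARDY
  J3: C=21, d=6 → TARDY
  J4: C=35, d=20 → TARDY
  J5: C=41, d=30 → TARDY
  J6: C=52, d=14 → TARDY
  J7: C=63, d=10 → TARDY
Tardy jobs: J2, J3, J4, J5, J6, J7
Count = 6


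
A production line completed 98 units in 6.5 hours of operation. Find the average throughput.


Throughput = units / time
= 98 / 6.5
= 15.1 units/hour


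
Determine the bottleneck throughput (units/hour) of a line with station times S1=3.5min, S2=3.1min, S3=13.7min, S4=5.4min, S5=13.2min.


Bottleneck = longest station time
Station times: [3.5, 3.1, 13.7, 5.4, 13.2]
Max = 13.7 min
Rate = 60 / 13.7
= 4.38 units/hour (bottleneck: 13.7min)


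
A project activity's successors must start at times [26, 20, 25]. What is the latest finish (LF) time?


LF = min of all successor start times
Successors start at: [26, 20, 25]
LF = min(26, 20, 25)
= 20


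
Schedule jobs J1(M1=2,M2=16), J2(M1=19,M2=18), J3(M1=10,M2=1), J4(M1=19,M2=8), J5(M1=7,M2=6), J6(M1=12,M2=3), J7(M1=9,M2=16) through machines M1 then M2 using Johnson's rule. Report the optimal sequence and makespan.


Johnson's rule:
Group 1 (M1≤M2, sort by M1): ['J1', 'J7']
Group 2 (M1>M2, sort desc M2): ['J2', 'J4', 'J5', 'J6', 'J3']
Sequence: J1 → J7 → J2 → J4 → J5 → J6 → J3
Makespan calculation:
  J1: M1 done=2, M2 done=18
  J7: M1 done=11, M2 done=34
  J2: M1 done=30, M2 done=52
  J4: M1 done=49, M2 done=60
  J5: M1 done=56, M2 done=66
  J6: M1 done=68, M2 done=71
  J3: M1 done=78, M2 done=79
= Sequence: J1 → J7 → J2 → J4 → J5 → J6 → J3, Makespan: 79


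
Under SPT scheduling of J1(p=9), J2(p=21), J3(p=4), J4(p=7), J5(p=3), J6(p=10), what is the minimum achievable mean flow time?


SPT order: J5 → J3 → J4 → J1 → J6 → J2
Completion times:
  J5: C=3
  J3: C=7
  J4: C=14
  J1: C=23
  J6: C=33
  J2: C=54
Sum = 134, n = 6
Mean flow = 134/6
= 22.33


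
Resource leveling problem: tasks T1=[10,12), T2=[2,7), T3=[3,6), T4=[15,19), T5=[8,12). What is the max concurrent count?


Check each time point for overlaps:
  t=3: 2 tasks active (T2, T3)
Max concurrent = 2


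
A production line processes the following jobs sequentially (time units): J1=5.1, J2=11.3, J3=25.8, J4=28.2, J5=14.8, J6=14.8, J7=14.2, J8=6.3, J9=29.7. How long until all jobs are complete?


Sequential makespan: sum all processing times
= 5.1 + 11.3 + 25.8 + 28.2 + 14.8 + 14.8 + 14.2 + 6.3 + 29.7
= 150.2 time units


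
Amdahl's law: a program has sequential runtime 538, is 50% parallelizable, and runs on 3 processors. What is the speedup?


Amdahl's law: T_p = T × ((1-p) + p/N)
= 538 × ((1-0.5) + 0.5/3)
= 538 × (0.50 + 0.1667)
= 538 × 0.6667
= 358.67
Speedup = 538/358.67
= 1.50×


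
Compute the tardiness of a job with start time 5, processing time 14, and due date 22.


Completion = start + processing = 5 + 14 = 19
Tardiness = max(0, C - d) = max(0, 19 - 22)
= max(0, -3)
= 0


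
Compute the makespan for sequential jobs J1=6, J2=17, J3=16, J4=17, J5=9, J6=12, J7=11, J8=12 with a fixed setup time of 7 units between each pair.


Makespan = Σ processing + (n-1) × setup
= (6 + 17 + 16 + 17 + 9 + 12 + 11 + 12) + (8-1)×7
= 100 + 49
= 149 time units


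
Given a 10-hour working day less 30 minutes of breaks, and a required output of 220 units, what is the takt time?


Available = 10×60 - 30 = 570 min
Takt time = 570 / 220
= 2.59 min/unit


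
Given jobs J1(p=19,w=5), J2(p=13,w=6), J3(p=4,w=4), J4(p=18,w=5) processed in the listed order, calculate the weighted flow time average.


Completion times:
  J1: C=19, w×C=5×19=95
  J2: C=32, w×C=6×32=192
  J3: C=36, w×C=4×36=144
  J4: C=54, w×C=5×54=270
Sum w×C = 701
Sum w = 20
Weighted avg = 701/20
= 35.05


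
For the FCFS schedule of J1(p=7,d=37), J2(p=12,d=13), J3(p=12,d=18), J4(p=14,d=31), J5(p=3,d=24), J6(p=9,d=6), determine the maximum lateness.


Lateness per job (L = C - d):
  J1: C=7, d=37, L=-30
  J2: C=19, d=13, L=6
  J3: C=31, d=18, L=13
  J4: C=45, d=31, L=14
  J5: C=48, d=24, L=24
  J6: C=57, d=6, L=51
Lmax = max(-30, 6, 13, 14, 24, 51)
= 51


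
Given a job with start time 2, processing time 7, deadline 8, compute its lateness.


Completion = 2 + 7 = 9
Lateness = C - d = 9 - 8
= 1


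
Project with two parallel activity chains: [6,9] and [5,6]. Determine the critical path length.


Path A: 6 + 9 = 15
Path B: 5 + 6 = 11
Critical path = longest = max(15, 11)
= 15 (Path A)


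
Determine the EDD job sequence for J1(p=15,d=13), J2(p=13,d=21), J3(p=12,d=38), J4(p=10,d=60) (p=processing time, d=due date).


EDD: sort by earliest due date
  J1: d=13, p=15
  J2: d=21, p=13
  J3: d=38, p=12
  J4: d=60, p=10
Order: J1 → J2 → J3 → J4


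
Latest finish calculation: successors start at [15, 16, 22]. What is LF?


LF = min of all successor start times
Successors start at: [15, 16, 22]
LF = min(15, 16, 22)
= 15


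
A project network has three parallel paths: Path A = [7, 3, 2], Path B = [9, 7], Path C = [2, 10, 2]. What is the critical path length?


Path A: 7 + 3 + 2 = 12
Path B: 9 + 7 = 16
Path C: 2 + 10 + 2 = 14
Critical path = longest = max(12, 16, 14)
= 16 (Path B)


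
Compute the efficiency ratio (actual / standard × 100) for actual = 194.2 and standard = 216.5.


Efficiency = (actual / standard) × 100
= (194.2 / 216.5) × 100
= 89.7%


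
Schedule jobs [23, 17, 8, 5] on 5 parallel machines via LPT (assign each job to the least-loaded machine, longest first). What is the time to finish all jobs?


Jobs (LPT sorted): [23, 17, 8, 5]
Machines: 5
  J=23 → Machine 1 (load: 0+23=23)
  J=17 → Machine 2 (load: 0+17=17)
  J=8 → Machine 3 (load: 0+8=8)
  J=5 → Machine 4 (load: 0+5=5)
Machine loads: [23, 17, 8, 5, 0]
Makespan = max = 23 time units


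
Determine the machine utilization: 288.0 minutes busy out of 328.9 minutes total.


Utilization = busy / total × 100
= 288.0 / 328.9 × 100
= 87.6%


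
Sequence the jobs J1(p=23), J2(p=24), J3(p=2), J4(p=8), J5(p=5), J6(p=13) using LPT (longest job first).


LPT: sort by longest processing time first
  J2: p=24
  J1: p=23
  J6: p=13
  J4: p=8
  J5: p=5
  J3: p=2
Order: J2 → J1 → J6 → J4 → J5 → J3


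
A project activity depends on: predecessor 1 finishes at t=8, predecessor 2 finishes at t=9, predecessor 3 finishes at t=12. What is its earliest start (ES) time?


ES = max of all predecessor completion times
Predecessors: [8, 9, 12]
ES = max(8, 9, 12)
= 12


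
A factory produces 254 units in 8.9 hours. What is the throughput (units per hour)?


Throughput = units / time
= 254 / 8.9
= 28.5 units/hour


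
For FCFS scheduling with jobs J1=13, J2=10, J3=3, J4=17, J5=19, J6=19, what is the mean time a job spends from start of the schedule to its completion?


Completion times:
  J1: completes at 13
  J2: completes at 23
  J3: completes at 26
  J4: completes at 43
  J5: completes at 62
  J6: completes at 81
Sum = 248
Average = 248/6
= 41.33


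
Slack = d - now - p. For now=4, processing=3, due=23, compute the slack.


Slack = due - current_time - processing
= 23 - 4 - 3
= 16


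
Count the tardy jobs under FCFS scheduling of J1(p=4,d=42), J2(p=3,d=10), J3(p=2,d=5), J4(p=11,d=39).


Completion vs due date:
  J1: C=4, d=42 → on time
  J2: C=7, d=10 → on time
  J3: C=9, d=5 → TARDY
  J4: C=20, d=39 → on time
Tardy jobs: J3
Count = 1


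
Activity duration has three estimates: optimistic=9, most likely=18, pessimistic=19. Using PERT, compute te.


te = (o + 4m + p) / 6
= (9 + 4×18 + 19) / 6
= (9 + 72 + 19) / 6
= 100 / 6
= 16.67


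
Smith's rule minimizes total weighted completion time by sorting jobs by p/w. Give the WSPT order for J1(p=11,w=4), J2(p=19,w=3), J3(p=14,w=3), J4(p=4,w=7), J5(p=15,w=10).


WSPT (Smith's rule): sort by p/w ascending
  J4: p/w = 4/7 = 0.571
  J5: p/w = 15/10 = 1.500
  J1: p/w = 11/4 = 2.750
  J3: p/w = 14/3 = 4.667
  J2: p/w = 19/3 = 6.333
Order: J4 → J5 → J1 → J3 → J2


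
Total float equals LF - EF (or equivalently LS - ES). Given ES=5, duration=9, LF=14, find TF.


EF = ES + duration = 5 + 9 = 14
LS = LF - duration = 14 - 9 = 5
Total Float = LF - EF = 14 - 14
(or LS - ES = 5 - 5)
= 0


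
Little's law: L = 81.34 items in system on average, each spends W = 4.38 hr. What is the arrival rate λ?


Little's law: L = λW → λ = L / W
= 81.34 / 4.38
= 18.57 per hour


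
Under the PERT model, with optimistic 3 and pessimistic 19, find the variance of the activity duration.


σ² = ((p - o) / 6)² = (p - o)² / 36
= (19 - 3)² / 36
= 16² / 36
= 256 / 36
= 7.1111


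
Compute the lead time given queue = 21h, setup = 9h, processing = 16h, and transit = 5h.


Lead time = queue + setup + processing + transit
= 21 + 9 + 16 + 5
= 51 hours


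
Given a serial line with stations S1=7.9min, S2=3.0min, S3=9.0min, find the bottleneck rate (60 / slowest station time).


Bottleneck = longest station time
Station times: [7.9, 3.0, 9.0]
Max = 9.0 min
Rate = 60 / 9.0
= 6.67 units/hour (bottleneck: 9.0min)


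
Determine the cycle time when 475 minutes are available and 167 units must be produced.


Cycle time = available time / demand
= 475 / 167
= 2.84 min/unit


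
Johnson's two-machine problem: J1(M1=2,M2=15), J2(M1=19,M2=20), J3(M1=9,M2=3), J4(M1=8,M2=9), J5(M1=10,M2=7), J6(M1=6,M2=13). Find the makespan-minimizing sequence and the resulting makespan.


Johnson's rule:
Group 1 (M1≤M2, sort by M1): ['J1', 'J6', 'J4', 'J2']
Group 2 (M1>M2, sort desc M2): ['J5', 'J3']
Sequence: J1 → J6 → J4 → J2 → J5 → J3
Makespan calculation:
  J1: M1 done=2, M2 done=17
  J6: M1 done=8, M2 done=30
  J4: M1 done=16, M2 done=39
  J2: M1 done=35, M2 done=59
  J5: M1 done=45, M2 done=66
  J3: M1 done=54, M2 done=69
= Sequence: J1 → J6 → J4 → J2 → J5 → J3, Makespan: 69


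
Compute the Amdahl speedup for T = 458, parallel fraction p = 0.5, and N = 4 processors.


Amdahl's law: T_p = T × ((1-p) + p/N)
= 458 × ((1-0.5) + 0.5/4)
= 458 × (0.50 + 0.1250)
= 458 × 0.6250
= 286.25
Speedup = 458/286.25
= 1.60×


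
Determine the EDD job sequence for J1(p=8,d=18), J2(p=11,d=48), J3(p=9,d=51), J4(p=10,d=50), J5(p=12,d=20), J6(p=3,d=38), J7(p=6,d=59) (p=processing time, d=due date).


EDD: sort by earliest due date
  J1: d=18, p=8
  J5: d=20, p=12
  J6: d=38, p=3
  J2: d=48, p=11
  J4: d=50, p=10
  J3: d=51, p=9
  J7: d=59, p=6
Order: J1 → J5 → J6 → J2 → J4 → J3 → J7


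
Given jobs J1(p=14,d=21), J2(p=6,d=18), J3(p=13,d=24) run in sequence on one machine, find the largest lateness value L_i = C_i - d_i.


Lateness per job (L = C - d):
  J1: C=14, d=21, L=-7
  J2: C=20, d=18, L=2
  J3: C=33, d=24, L=9
Lmax = max(-7, 2, 9)
= 9


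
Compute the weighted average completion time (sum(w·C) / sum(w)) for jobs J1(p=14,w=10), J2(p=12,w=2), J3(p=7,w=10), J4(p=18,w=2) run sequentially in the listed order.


Completion times:
  J1: C=14, w×C=10×14=140
  J2: C=26, w×C=2×26=52
  J3: C=33, w×C=10×33=330
  J4: C=51, w×C=2×51=102
Sum w×C = 624
Sum w = 24
Weighted avg = 624/24
= 26.00


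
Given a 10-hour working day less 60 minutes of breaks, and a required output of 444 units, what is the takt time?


Available = 10×60 - 60 = 540 min
Takt time = 540 / 444
= 1.22 min/unit


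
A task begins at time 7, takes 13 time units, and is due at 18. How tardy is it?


Completion = start + processing = 7 + 13 = 20
Tardiness = max(0, C - d) = max(0, 20 - 18)
= max(0, 2)
= 2


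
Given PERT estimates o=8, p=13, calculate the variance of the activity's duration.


σ² = ((p - o) / 6)² = (p - o)² / 36
= (13 - 8)² / 36
= 5² / 36
= 25 / 36
= 0.6944


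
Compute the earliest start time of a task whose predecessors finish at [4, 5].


ES = max of all predecessor completion times
Predecessors: [4, 5]
ES = max(4, 5)
= 5


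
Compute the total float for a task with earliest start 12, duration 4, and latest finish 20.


EF = ES + duration = 12 + 4 = 16
LS = LF - duration = 20 - 4 = 16
Total Float = LF - EF = 20 - 16
(or LS - ES = 16 - 12)
= 4


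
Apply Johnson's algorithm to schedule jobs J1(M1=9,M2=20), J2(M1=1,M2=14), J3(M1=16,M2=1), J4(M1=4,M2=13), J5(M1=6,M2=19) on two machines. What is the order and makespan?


Johnson's rule:
Group 1 (M1≤M2, sort by M1): ['J2', 'J4', 'J5', 'J1']
Group 2 (M1>M2, sort desc M2): ['J3']
Sequence: J2 → J4 → J5 → J1 → J3
Makespan calculation:
  J2: M1 done=1, M2 done=15
  J4: M1 done=5, M2 done=28
  J5: M1 done=11, M2 done=47
  J1: M1 done=20, M2 done=67
  J3: M1 done=36, M2 done=68
= Sequence: J2 → J4 → J5 → J1 → J3, Makespan: 68


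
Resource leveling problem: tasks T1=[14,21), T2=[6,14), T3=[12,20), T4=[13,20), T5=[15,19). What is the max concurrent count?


Check each time point for overlaps:
  t=15: 4 tasks active (T1, T3, T4, T5)
Max concurrent = 4


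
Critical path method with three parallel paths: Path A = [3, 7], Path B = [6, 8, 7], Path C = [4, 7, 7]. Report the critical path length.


Path A: 3 + 7 = 10
Path B: 6 + 8 + 7 = 21
Path C: 4 + 7 + 7 = 18
Critical path = longest = max(10, 21, 18)
= 21 (Path B)


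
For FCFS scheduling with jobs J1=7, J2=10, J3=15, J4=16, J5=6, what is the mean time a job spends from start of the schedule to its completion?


Completion times:
  J1: completes at 7
  J2: completes at 17
  J3: completes at 32
  J4: completes at 48
  J5: completes at 54
Sum = 158
Average = 158/5
= 31.60


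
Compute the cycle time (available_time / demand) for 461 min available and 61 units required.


Cycle time = available time / demand
= 461 / 61
= 7.56 min/unit


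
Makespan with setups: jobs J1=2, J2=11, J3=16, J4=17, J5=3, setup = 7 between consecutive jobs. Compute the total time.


Makespan = Σ processing + (n-1) × setup
= (2 + 11 + 16 + 17 + 3) + (5-1)×7
= 49 + 28
= 77 time units


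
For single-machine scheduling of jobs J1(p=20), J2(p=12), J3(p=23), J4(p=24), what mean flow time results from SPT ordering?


SPT order: J2 → J1 → J3 → J4
Completion times:
  J2: C=12
  J1: C=32
  J3: C=55
  J4: C=79
Sum = 178, n = 4
Mean flow = 178/4
= 44.50


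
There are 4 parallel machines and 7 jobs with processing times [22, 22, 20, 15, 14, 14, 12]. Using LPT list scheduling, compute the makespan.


Jobs (LPT sorted): [22, 22, 20, 15, 14, 14, 12]
Machines: 4
  J=22 → Machine 1 (load: 0+22=22)
  J=22 → Machine 2 (load: 0+22=22)
  J=20 → Machine 3 (load: 0+20=20)
  J=15 → Machine 4 (load: 0+15=15)
  J=14 → Machine 4 (load: 15+14=29)
  J=14 → Machine 3 (load: 20+14=34)
  J=12 → Machine 1 (load: 22+12=34)
Machine loads: [34, 22, 34, 29]
Makespan = max = 34 time units


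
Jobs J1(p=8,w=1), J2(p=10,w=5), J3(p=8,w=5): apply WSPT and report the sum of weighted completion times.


WSPT order (by p/w): J3 → J2 → J1
  J3: C=8, w·C=5×8=40
  J2: C=18, w·C=5×18=90
  J1: C=26, w·C=1×26=26
Σ w·C = 156
= 156


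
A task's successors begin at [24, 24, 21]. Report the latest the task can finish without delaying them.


LF = min of all successor start times
Successors start at: [24, 24, 21]
LF = min(24, 24, 21)
= 21


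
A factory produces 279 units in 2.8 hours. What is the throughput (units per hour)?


Throughput = units / time
= 279 / 2.8
= 99.6 units/hour


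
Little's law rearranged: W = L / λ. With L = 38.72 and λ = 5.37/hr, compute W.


Little's law: L = λW → W = L / λ
= 38.72 / 5.37
= 7.21 hours


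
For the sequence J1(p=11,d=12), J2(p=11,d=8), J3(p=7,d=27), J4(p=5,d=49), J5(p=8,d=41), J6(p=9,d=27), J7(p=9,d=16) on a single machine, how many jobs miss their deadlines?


Completion vs due date:
  J1: C=11, d=12 → on time
  J2: C=22, d=8 → TARDY
  J3: C=29, d=27 → TARDY
  J4: C=34, d=49 → on time
  J5: C=42, d=41 → TARDY
  J6: C=51, d=27 → TARDY
  J7: C=60, d=16 → TARDY
Tardy jobs: J2, J3, J5, J6, J7
Count = 5


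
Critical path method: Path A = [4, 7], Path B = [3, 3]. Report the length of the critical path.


Path A: 4 + 7 = 11
Path B: 3 + 3 = 6
Critical path = longest = max(11, 6)
= 11 (Path A)


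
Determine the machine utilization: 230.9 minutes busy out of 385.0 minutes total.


Utilization = busy / total × 100
= 230.9 / 385.0 × 100
= 60.0%


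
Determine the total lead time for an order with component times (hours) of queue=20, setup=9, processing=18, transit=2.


Lead time = queue + setup + processing + transit
= 20 + 9 + 18 + 2
= 49 hours


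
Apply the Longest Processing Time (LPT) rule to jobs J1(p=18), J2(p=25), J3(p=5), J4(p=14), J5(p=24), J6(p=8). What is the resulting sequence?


LPT: sort by longest processing time first
  J2: p=25
  J5: p=24
  J1: p=18
  J4: p=14
  J6: p=8
  J3: p=5
Order: J2 → J5 → J1 → J4 → J6 → J3


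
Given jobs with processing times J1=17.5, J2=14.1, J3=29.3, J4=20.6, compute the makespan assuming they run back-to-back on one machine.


Sequential makespan: sum all processing times
= 17.5 + 14.1 + 29.3 + 20.6
= 81.5 time units


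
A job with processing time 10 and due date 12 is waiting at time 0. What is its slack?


Slack = due - current_time - processing
= 12 - 0 - 10
= 2


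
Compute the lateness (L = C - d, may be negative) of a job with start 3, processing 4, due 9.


Completion = 3 + 4 = 7
Lateness = C - d = 7 - 9
= -2


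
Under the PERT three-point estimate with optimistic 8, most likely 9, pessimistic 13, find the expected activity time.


te = (o + 4m + p) / 6
= (8 + 4×9 + 13) / 6
= (8 + 36 + 13) / 6
= 57 / 6
= 9.50


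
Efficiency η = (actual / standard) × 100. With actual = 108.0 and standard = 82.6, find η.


Efficiency = (actual / standard) × 100
= (108.0 / 82.6) × 100
= 130.8%


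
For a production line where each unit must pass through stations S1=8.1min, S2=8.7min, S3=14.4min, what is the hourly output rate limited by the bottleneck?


Bottleneck = longest station time
Station times: [8.1, 8.7, 14.4]
Max = 14.4 min
Rate = 60 / 14.4
= 4.17 units/hour (bottleneck: 14.4min)


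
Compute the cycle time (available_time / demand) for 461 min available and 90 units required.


Cycle time = available time / demand
= 461 / 90
= 5.12 min/unit


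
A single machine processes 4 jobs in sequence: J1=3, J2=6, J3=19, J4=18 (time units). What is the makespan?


Sequential makespan: sum all processing times
= 3 + 6 + 19 + 18
= 46 time units


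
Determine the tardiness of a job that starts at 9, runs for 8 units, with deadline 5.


Completion = start + processing = 9 + 8 = 17
Tardiness = max(0, C - d) = max(0, 17 - 5)
= max(0, 12)
= 12


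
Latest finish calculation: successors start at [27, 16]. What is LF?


LF = min of all successor start times
Successors start at: [27, 16]
LF = min(27, 16)
= 16


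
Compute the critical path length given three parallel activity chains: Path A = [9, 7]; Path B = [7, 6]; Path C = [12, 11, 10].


Path A: 9 + 7 = 16
Path B: 7 + 6 = 13
Path C: 12 + 11 + 10 = 33
Critical path = longest = max(16, 13, 33)
= 33 (Path C)


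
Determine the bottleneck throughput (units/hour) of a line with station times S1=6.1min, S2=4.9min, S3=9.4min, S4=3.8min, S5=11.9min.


Bottleneck = longest station time
Station times: [6.1, 4.9, 9.4, 3.8, 11.9]
Max = 11.9 min
Rate = 60 / 11.9
= 5.04 units/hour (bottleneck: 11.9min)


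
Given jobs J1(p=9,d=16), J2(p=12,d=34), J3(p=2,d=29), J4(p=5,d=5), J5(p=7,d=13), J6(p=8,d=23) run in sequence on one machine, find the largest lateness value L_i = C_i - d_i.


Lateness per job (L = C - d):
  J1: C=9, d=16, L=-7
  J2: C=21, d=34, L=-13
  J3: C=23, d=29, L=-6
  J4: C=28, d=5, L=23
  J5: C=35, d=13, L=22
  J6: C=43, d=23, L=20
Lmax = max(-7, -13, -6, 23, 22, 20)
= 23


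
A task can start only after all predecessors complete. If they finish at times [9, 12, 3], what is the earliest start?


ES = max of all predecessor completion times
Predecessors: [9, 12, 3]
ES = max(9, 12, 3)
= 12


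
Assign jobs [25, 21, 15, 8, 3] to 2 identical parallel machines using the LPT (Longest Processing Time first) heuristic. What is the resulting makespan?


Jobs (LPT sorted): [25, 21, 15, 8, 3]
Machines: 2
  J=25 → Machine 1 (load: 0+25=25)
  J=21 → Machine 2 (load: 0+21=21)
  J=15 → Machine 2 (load: 21+15=36)
  J=8 → Machine 1 (load: 25+8=33)
  J=3 → Machine 1 (load: 33+3=36)
Machine loads: [36, 36]
Makespan = max = 36 time units


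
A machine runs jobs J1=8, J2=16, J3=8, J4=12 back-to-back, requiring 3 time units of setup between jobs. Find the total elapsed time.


Makespan = Σ processing + (n-1) × setup
= (8 + 16 + 8 + 12) + (4-1)×3
= 44 + 9
= 53 time units


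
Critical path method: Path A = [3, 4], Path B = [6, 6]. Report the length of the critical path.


Path A: 3 + 4 = 7
Path B: 6 + 6 = 12
Critical path = longest = max(7, 12)
= 12 (Path B)


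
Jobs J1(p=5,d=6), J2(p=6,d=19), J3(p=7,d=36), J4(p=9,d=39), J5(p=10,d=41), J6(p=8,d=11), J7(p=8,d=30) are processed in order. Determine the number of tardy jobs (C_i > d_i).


Completion vs due date:
  J1: C=5, d=6 → on time
  J2: C=11, d=19 → on time
  J3: C=18, d=36 → on time
  J4: C=27, d=39 → on time
  J5: C=37, d=41 → on time
  J6: C=45, d=11 → TARDY
  J7: C=53, d=30 → TARDY
Tardy jobs: J6, J7
Count = 2


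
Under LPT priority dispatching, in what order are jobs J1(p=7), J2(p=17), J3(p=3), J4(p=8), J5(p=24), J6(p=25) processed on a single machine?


LPT: sort by longest processing time first
  J6: p=25
  J5: p=24
  J2: p=17
  J4: p=8
  J1: p=7
  J3: p=3
Order: J6 → J5 → J2 → J4 → J1 → J3


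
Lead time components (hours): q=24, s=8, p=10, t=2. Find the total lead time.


Lead time = queue + setup + processing + transit
= 24 + 8 + 10 + 2
= 44 hours


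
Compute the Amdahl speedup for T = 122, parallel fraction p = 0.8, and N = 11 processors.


Amdahl's law: T_p = T × ((1-p) + p/N)
= 122 × ((1-0.8) + 0.8/11)
= 122 × (0.20 + 0.0727)
= 122 × 0.2727
= 33.27
Speedup = 122/33.27
= 3.67×


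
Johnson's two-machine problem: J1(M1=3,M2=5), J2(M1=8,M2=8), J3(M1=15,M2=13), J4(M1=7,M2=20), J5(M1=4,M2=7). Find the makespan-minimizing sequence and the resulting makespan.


Johnson's rule:
Group 1 (M1≤M2, sort by M1): ['J1', 'J5', 'J4', 'J2']
Group 2 (M1>M2, sort desc M2): ['J3']
Sequence: J1 → J5 → J4 → J2 → J3
Makespan calculation:
  J1: M1 done=3, M2 done=8
  J5: M1 done=7, M2 done=15
  J4: M1 done=14, M2 done=35
  J2: M1 done=22, M2 done=43
  J3: M1 done=37, M2 done=56
= Sequence: J1 → J5 → J4 → J2 → J3, Makespan: 56


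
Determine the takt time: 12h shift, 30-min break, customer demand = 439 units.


Available = 12×60 - 30 = 690 min
Takt time = 690 / 439
= 1.57 min/unit


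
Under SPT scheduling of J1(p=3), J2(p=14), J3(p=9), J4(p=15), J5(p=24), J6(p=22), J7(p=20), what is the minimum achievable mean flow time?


SPT order: J1 → J3 → J2 → J4 → J7 → J6 → J5
Completion times:
  J1: C=3
  J3: C=12
  J2: C=26
  J4: C=41
  J7: C=61
  J6: C=83
  J5: C=107
Sum = 333, n = 7
Mean flow = 333/7
= 47.57


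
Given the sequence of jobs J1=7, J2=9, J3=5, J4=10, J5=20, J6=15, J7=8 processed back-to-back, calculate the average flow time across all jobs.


Completion times:
  J1: completes at 7
  J2: completes at 16
  J3: completes at 21
  J4: completes at 31
  J5: completes at 51
  J6: completes at 66
  J7: completes at 74
Sum = 266
Average = 266/7
= 38.00


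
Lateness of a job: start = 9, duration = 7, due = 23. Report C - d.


Completion = 9 + 7 = 16
Lateness = C - d = 16 - 23
= -7


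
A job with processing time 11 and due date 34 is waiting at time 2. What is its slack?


Slack = due - current_time - processing
= 34 - 2 - 11
= 21


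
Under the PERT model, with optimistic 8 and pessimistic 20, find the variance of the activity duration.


σ² = ((p - o) / 6)² = (p - o)² / 36
= (20 - 8)² / 36
= 12² / 36
= 144 / 36
= 4.0000


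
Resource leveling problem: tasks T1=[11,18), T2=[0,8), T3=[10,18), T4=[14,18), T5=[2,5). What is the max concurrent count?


Check each time point for overlaps:
  t=14: 3 tasks active (T1, T3, T4)
Max concurrent = 3


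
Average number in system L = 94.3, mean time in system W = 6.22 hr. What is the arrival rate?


Little's law: L = λW → λ = L / W
= 94.3 / 6.22
= 15.16 per hour


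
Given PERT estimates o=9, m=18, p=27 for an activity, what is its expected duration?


te = (o + 4m + p) / 6
= (9 + 4×18 + 27) / 6
= (9 + 72 + 27) / 6
= 108 / 6
= 18.00


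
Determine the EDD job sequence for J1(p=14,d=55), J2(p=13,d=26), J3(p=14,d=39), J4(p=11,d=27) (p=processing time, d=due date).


EDD: sort by earliest due date
  J2: d=26, p=13
  J4: d=27, p=11
  J3: d=39, p=14
  J1: d=55, p=14
Order: J2 → J4 → J3 → J1


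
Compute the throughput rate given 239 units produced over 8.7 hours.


Throughput = units / time
= 239 / 8.7
= 27.5 units/hour


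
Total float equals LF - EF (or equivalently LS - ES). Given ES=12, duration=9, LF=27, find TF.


EF = ES + duration = 12 + 9 = 21
LS = LF - duration = 27 - 9 = 18
Total Float = LF - EF = 27 - 21
(or LS - ES = 18 - 12)
= 6
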